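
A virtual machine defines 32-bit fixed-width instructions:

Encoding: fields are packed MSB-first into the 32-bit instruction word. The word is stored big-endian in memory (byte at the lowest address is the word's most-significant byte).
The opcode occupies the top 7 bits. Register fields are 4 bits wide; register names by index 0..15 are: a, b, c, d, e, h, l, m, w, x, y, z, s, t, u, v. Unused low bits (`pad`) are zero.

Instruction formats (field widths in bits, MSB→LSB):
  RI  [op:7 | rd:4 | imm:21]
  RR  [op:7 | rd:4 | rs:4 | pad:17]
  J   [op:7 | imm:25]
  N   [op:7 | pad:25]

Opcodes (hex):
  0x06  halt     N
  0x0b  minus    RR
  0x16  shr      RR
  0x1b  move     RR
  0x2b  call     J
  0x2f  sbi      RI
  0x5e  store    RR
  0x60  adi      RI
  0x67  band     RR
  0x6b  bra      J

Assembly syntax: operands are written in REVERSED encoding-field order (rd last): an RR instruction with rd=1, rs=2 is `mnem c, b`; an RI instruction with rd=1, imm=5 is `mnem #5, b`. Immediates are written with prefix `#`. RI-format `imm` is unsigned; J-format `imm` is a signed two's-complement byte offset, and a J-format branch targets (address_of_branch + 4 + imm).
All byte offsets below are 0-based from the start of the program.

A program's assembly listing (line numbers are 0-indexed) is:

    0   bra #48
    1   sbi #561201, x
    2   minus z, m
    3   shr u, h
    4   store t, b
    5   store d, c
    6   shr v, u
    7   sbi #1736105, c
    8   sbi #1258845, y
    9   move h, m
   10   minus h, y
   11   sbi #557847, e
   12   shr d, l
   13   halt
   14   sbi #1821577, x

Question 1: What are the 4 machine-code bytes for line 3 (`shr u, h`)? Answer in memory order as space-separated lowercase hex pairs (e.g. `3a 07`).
2c bc 00 00

L3: shr op=0x16:7|rd=5:4|rs=14:4|pad=0:17 ⇒ 0x2cbc0000 ⇒ big 2c bc 00 00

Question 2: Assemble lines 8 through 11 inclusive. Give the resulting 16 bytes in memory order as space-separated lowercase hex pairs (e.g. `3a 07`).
5f 53 35 5d 36 ea 00 00 17 4a 00 00 5e 88 83 17

L8: sbi op=0x2f:7|rd=10:4|imm=1258845:21 ⇒ 0x5f53355d ⇒ big 5f 53 35 5d
L9: move op=0x1b:7|rd=7:4|rs=5:4|pad=0:17 ⇒ 0x36ea0000 ⇒ big 36 ea 00 00
L10: minus op=0xb:7|rd=10:4|rs=5:4|pad=0:17 ⇒ 0x174a0000 ⇒ big 17 4a 00 00
L11: sbi op=0x2f:7|rd=4:4|imm=557847:21 ⇒ 0x5e888317 ⇒ big 5e 88 83 17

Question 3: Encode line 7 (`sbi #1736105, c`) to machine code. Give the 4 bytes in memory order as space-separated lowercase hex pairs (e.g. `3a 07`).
L7: sbi op=0x2f:7|rd=2:4|imm=1736105:21 ⇒ 0x5e5a7da9 ⇒ big 5e 5a 7d a9

5e 5a 7d a9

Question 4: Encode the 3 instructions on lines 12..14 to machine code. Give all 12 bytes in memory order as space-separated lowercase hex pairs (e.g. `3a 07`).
12. shr fields op=0x16:7|rd=6:4|rs=3:4|pad=0:17 → word 2cc60000h → 2c c6 00 00
13. halt fields op=0x6:7|pad=0:25 → word 0c000000h → 0c 00 00 00
14. sbi fields op=0x2f:7|rd=9:4|imm=1821577:21 → word 5f3bcb89h → 5f 3b cb 89

2c c6 00 00 0c 00 00 00 5f 3b cb 89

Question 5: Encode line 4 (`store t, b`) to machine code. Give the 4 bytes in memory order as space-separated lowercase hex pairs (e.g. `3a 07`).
L4: store op=0x5e:7|rd=1:4|rs=13:4|pad=0:17 ⇒ 0xbc3a0000 ⇒ big bc 3a 00 00

bc 3a 00 00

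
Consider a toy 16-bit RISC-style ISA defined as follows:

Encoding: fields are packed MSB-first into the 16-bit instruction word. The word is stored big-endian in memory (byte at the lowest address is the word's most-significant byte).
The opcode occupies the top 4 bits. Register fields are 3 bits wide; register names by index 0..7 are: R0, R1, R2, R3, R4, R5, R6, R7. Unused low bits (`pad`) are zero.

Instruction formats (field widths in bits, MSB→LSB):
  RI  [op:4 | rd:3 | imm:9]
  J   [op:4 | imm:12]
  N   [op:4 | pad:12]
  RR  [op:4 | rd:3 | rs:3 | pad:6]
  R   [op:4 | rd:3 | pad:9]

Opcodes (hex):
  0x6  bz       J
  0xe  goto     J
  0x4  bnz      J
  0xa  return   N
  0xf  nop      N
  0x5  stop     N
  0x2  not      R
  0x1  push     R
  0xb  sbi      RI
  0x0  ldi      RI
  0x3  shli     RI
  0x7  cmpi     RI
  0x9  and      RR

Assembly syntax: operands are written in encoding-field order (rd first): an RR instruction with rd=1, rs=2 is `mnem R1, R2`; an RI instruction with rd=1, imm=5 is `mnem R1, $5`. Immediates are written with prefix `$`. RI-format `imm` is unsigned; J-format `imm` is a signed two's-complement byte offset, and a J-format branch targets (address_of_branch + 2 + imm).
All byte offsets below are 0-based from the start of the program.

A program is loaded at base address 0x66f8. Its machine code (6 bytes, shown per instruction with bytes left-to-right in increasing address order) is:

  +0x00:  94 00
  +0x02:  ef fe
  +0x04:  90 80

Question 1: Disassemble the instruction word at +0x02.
+0x02: ef fe ⇒ word 0xeffe (big)
  opcode bits[15:12]=0xe: goto/J
  imm@[11:0]=0xffe (s12→-2) ⇒ $-2

goto $-2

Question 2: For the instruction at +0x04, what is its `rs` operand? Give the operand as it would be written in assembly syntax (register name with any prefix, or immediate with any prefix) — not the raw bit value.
off 0x04: read 90 80 as big → 0x9080
  opcode bits[15:12]=0x9: and/RR
  rd@[11:9]=0x0 ⇒ R0
  rs@[8:6]=0x2 ⇒ R2

R2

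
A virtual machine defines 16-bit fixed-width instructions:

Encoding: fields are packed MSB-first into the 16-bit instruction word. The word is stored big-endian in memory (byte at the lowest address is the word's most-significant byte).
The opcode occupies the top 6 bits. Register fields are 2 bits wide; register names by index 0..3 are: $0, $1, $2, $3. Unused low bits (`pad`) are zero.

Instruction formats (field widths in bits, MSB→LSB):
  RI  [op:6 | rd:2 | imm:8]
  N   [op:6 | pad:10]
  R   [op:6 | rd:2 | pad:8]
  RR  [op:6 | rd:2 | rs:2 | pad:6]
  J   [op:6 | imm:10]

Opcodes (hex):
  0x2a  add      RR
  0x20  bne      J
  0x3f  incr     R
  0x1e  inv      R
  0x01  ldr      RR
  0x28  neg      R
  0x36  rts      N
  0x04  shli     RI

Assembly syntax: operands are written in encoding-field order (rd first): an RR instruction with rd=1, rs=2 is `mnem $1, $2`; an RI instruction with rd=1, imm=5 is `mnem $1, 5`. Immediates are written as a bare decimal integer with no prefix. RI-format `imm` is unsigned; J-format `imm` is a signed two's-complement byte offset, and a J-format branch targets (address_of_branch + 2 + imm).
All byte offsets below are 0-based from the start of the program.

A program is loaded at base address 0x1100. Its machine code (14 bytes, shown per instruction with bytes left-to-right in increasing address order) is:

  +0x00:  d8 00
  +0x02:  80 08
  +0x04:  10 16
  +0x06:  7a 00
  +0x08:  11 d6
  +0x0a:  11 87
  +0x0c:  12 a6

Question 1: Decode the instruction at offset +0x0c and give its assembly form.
shli $2, 166

[0c] 12 a6 → 0x12a6
  op=0x12a6>>10=0x4 ⇒ shli (RI)
  [9:8] rd=2 = $2
  [7:0] imm=166 = 166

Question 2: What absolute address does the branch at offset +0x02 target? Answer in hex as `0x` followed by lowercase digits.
+0x02: 80 08 ⇒ word 0x8008 (big)
  opcode bits[15:10]=0x20: bne/J
  imm@[9:0]=0x8 ⇒ 8
  target = base 0x1100 + off 0x02 + 2 + imm 8 = 0x110c

0x110c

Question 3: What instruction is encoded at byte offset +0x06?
inv $2

[06] 7a 00 → 0x7a00
  opcode bits[15:10]=0x1e: inv/R
  rd: (w>>8)&0x3=0x2 → $2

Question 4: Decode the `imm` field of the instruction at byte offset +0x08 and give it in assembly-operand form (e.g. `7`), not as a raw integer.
+0x08: 11 d6 ⇒ word 0x11d6 (big)
  top 6b → 0x4 → shli [RI]
  rd: (w>>8)&0x3=0x1 → $1
  imm: (w>>0)&0xff=0xd6 → 214

214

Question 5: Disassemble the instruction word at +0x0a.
shli $1, 135

@+0a  big-endian(11 87) = 0x1187
  top 6b → 0x4 → shli [RI]
  rd@[9:8]=0x1 ⇒ $1
  imm@[7:0]=0x87 ⇒ 135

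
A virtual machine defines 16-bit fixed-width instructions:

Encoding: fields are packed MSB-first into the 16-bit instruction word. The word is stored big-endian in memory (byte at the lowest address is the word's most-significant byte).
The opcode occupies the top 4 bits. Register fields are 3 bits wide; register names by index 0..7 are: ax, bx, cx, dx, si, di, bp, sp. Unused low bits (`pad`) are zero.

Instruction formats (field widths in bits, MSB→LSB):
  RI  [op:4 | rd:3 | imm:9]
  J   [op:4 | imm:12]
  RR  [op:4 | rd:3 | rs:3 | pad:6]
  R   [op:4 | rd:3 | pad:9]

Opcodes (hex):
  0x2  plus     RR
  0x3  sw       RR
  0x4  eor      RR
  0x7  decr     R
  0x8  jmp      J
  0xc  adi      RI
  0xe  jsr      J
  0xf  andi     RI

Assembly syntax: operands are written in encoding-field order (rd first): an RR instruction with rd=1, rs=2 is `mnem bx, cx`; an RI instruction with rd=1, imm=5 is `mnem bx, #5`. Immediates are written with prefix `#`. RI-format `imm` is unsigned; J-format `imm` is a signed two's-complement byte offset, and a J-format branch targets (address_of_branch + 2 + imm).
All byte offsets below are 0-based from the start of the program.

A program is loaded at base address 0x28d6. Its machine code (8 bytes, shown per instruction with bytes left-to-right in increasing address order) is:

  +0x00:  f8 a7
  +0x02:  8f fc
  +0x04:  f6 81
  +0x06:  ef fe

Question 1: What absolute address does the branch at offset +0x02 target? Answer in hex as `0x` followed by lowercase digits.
0x28d6

off 0x02: read 8f fc as big → 0x8ffc
  op=0x8ffc>>12=0x8 ⇒ jmp (J)
  imm: (w>>0)&0xfff=0xffc (s12→-4) → #-4
  target = base 0x28d6 + off 0x02 + 2 + imm -4 = 0x28d6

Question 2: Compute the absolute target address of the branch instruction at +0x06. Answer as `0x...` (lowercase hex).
0x28dc

[06] ef fe → 0xeffe
  op=0xeffe>>12=0xe ⇒ jsr (J)
  imm: (w>>0)&0xfff=0xffe (s12→-2) → #-2
  target = base 0x28d6 + off 0x06 + 2 + imm -2 = 0x28dc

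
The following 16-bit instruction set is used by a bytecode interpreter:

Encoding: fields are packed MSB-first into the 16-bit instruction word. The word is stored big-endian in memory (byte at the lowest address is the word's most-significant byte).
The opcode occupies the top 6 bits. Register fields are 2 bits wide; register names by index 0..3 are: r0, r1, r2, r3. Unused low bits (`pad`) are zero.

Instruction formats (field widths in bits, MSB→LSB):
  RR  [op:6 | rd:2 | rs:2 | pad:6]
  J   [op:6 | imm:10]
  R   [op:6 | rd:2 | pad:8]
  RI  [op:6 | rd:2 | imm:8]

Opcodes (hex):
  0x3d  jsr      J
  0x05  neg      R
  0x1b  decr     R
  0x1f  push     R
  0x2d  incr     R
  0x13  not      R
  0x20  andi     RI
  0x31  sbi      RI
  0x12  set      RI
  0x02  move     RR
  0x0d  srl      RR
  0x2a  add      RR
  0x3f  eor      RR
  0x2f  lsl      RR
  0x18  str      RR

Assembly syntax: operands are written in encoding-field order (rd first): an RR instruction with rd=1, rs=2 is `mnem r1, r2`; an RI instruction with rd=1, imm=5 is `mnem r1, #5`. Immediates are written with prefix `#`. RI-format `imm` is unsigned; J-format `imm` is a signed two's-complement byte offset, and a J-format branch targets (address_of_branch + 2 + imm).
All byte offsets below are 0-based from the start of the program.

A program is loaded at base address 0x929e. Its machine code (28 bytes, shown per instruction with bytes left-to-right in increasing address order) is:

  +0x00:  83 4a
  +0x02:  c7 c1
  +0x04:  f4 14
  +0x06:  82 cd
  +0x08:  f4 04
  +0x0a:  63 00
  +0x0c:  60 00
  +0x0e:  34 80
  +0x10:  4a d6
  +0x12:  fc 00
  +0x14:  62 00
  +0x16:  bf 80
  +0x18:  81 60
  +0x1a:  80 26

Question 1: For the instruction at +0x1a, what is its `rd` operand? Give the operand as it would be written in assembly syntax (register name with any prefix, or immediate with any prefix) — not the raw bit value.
r0

@+1a  big-endian(80 26) = 0x8026
  op=0x8026>>10=0x20 ⇒ andi (RI)
  rd@[9:8]=0x0 ⇒ r0
  imm@[7:0]=0x26 ⇒ #38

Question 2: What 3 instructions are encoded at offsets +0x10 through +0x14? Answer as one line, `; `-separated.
set r2, #214; eor r0, r0; str r2, r0

@+10  big-endian(4a d6) = 0x4ad6
  top 6b → 0x12 → set [RI]
  [9:8] rd=2 = r2
  [7:0] imm=214 = #214
@+12  big-endian(fc 00) = 0xfc00
  top 6b → 0x3f → eor [RR]
  [9:8] rd=0 = r0
  [7:6] rs=0 = r0
@+14  big-endian(62 00) = 0x6200
  top 6b → 0x18 → str [RR]
  [9:8] rd=2 = r2
  [7:6] rs=0 = r0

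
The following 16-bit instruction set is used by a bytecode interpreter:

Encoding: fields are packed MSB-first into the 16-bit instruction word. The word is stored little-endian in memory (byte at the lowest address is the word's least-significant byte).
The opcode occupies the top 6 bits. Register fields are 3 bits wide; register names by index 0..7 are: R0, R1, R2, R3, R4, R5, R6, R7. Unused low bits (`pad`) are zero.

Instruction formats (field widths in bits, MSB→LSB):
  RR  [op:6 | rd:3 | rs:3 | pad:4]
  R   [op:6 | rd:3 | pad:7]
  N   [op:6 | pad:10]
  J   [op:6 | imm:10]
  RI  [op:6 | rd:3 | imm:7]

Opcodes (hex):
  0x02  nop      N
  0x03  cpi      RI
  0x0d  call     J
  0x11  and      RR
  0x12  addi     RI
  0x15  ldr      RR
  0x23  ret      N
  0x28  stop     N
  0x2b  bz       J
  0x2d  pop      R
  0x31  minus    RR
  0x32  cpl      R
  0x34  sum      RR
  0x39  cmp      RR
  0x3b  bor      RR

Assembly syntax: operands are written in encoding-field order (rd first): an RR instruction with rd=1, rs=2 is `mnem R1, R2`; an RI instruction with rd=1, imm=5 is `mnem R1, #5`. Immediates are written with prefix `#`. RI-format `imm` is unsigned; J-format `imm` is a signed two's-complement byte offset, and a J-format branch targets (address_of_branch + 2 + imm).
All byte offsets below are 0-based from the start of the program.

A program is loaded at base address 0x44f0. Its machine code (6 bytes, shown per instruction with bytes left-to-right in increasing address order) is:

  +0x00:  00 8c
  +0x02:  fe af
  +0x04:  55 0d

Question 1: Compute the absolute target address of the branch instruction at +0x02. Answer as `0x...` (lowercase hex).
0x44f2

@+02  little-endian(fe af) = 0xaffe
  op=0xaffe>>10=0x2b ⇒ bz (J)
  [9:0] imm=1022 (s10→-2) = #-2
  target = base 0x44f0 + off 0x02 + 2 + imm -2 = 0x44f2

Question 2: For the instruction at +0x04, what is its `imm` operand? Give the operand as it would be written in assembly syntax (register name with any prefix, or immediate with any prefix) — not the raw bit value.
+0x04: 55 0d ⇒ word 0x0d55 (little)
  opcode bits[15:10]=0x3: cpi/RI
  rd: (w>>7)&0x7=0x2 → R2
  imm: (w>>0)&0x7f=0x55 → #85

#85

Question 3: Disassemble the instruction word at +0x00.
ret

+0x00: 00 8c ⇒ word 0x8c00 (little)
  top 6b → 0x23 → ret [N]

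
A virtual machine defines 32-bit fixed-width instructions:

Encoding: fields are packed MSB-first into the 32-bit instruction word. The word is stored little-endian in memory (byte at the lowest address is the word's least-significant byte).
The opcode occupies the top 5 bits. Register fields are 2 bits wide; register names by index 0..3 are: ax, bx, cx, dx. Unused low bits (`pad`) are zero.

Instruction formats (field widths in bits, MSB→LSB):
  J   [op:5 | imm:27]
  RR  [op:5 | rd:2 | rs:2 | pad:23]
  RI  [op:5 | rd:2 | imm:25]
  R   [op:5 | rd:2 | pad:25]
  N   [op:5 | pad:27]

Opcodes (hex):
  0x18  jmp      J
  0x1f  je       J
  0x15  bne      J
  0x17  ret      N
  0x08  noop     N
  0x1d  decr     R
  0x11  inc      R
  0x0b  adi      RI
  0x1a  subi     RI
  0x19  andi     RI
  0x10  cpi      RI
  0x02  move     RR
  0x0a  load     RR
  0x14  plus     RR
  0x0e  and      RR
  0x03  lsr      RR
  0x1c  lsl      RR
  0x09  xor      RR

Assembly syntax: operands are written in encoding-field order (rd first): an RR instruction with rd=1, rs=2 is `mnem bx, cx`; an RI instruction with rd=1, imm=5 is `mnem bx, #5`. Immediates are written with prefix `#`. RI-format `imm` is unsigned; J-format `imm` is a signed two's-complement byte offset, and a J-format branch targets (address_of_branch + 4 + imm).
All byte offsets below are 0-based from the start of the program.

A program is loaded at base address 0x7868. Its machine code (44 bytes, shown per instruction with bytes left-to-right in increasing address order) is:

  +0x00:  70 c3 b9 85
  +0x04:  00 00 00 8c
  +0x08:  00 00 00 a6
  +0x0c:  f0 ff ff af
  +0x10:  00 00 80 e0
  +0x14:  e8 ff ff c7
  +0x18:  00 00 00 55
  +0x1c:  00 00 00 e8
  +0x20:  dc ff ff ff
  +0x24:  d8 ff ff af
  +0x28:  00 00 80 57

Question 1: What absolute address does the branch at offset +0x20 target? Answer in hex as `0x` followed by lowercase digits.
0x7868

@+20  little-endian(dc ff ff ff) = 0xffffffdc
  op=0xffffffdc>>27=0x1f ⇒ je (J)
  [26:0] imm=134217692 (s27→-36) = #-36
  target = base 0x7868 + off 0x20 + 4 + imm -36 = 0x7868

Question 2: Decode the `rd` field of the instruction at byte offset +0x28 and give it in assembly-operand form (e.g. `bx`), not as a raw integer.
dx

+0x28: 00 00 80 57 ⇒ word 0x57800000 (little)
  op=0x57800000>>27=0xa ⇒ load (RR)
  [26:25] rd=3 = dx
  [24:23] rs=3 = dx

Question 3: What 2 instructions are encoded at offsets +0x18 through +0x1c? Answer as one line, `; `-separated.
load cx, cx; decr ax

off 0x18: read 00 00 00 55 as little → 0x55000000
  top 5b → 0xa → load [RR]
  [26:25] rd=2 = cx
  [24:23] rs=2 = cx
off 0x1c: read 00 00 00 e8 as little → 0xe8000000
  top 5b → 0x1d → decr [R]
  [26:25] rd=0 = ax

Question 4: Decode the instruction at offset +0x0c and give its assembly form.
@+0c  little-endian(f0 ff ff af) = 0xaffffff0
  opcode bits[31:27]=0x15: bne/J
  [26:0] imm=134217712 (s27→-16) = #-16

bne #-16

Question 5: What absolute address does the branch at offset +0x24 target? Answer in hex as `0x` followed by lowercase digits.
0x7868

[24] d8 ff ff af → 0xafffffd8
  opcode bits[31:27]=0x15: bne/J
  imm@[26:0]=0x7ffffd8 (s27→-40) ⇒ #-40
  target = base 0x7868 + off 0x24 + 4 + imm -40 = 0x7868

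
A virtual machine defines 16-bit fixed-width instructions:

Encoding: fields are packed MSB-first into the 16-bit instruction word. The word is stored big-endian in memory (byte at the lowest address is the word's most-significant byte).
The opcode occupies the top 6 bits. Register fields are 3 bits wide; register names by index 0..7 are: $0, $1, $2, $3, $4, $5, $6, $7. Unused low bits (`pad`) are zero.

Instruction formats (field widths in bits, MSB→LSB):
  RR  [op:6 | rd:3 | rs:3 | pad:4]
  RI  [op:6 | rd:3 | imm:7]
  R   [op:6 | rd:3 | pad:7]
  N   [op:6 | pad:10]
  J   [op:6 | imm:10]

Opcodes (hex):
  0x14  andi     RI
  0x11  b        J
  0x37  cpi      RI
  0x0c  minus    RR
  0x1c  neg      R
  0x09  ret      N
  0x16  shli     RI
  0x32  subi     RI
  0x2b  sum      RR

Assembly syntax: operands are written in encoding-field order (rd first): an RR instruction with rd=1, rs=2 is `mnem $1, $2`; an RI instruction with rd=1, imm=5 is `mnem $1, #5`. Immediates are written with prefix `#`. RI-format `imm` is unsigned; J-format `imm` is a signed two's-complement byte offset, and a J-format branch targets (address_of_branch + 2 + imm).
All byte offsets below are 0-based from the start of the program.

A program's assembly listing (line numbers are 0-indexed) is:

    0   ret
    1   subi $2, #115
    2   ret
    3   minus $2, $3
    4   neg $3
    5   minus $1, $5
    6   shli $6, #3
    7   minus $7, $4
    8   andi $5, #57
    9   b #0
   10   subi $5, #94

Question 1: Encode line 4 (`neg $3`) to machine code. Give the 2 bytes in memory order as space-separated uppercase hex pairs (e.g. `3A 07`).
line 4 (neg): pack op=0x1c:6|rd=3:3|pad=0:7 = 0x7180; big→ 71 80

71 80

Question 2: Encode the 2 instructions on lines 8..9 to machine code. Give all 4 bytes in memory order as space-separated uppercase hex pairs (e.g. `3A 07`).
8. andi fields op=0x14:6|rd=5:3|imm=57:7 → word 52b9h → 52 b9
9. b fields op=0x11:6|imm=0:10 → word 4400h → 44 00

52 B9 44 00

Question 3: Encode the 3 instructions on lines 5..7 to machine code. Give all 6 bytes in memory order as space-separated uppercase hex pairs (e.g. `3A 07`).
5. minus fields op=0xc:6|rd=1:3|rs=5:3|pad=0:4 → word 30d0h → 30 d0
6. shli fields op=0x16:6|rd=6:3|imm=3:7 → word 5b03h → 5b 03
7. minus fields op=0xc:6|rd=7:3|rs=4:3|pad=0:4 → word 33c0h → 33 c0

30 D0 5B 03 33 C0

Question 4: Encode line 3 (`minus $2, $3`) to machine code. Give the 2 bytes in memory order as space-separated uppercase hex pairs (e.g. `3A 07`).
31 30

L3: minus op=0xc:6|rd=2:3|rs=3:3|pad=0:4 ⇒ 0x3130 ⇒ big 31 30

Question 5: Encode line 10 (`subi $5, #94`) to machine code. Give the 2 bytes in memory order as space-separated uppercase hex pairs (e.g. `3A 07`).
CA DE

L10: subi op=0x32:6|rd=5:3|imm=94:7 ⇒ 0xcade ⇒ big ca de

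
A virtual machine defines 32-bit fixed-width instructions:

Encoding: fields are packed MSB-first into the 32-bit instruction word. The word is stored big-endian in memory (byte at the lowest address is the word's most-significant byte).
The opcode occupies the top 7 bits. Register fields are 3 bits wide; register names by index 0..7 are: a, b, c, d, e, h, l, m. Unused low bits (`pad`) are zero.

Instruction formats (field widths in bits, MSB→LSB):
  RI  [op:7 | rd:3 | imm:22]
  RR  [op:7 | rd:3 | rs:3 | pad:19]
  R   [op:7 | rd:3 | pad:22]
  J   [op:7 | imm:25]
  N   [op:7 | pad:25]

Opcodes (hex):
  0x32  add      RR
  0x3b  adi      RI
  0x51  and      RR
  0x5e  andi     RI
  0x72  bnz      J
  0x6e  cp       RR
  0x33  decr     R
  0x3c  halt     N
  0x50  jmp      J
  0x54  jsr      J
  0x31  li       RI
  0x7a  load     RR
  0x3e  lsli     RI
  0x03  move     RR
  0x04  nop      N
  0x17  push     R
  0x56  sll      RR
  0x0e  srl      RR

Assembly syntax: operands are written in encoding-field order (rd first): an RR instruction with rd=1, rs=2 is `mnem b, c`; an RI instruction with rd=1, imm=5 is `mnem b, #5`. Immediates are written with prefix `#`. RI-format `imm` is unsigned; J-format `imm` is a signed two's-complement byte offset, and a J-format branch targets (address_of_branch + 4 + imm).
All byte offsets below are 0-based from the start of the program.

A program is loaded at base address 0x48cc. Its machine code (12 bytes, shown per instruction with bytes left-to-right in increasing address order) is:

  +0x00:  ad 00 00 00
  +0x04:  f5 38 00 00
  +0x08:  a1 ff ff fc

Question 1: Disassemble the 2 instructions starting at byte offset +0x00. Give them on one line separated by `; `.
sll e, a; load e, m

off 0x00: read ad 00 00 00 as big → 0xad000000
  opcode bits[31:25]=0x56: sll/RR
  rd: (w>>22)&0x7=0x4 → e
  rs: (w>>19)&0x7=0x0 → a
off 0x04: read f5 38 00 00 as big → 0xf5380000
  opcode bits[31:25]=0x7a: load/RR
  rd: (w>>22)&0x7=0x4 → e
  rs: (w>>19)&0x7=0x7 → m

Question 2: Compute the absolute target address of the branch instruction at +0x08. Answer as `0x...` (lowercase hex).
[08] a1 ff ff fc → 0xa1fffffc
  op=0xa1fffffc>>25=0x50 ⇒ jmp (J)
  imm: (w>>0)&0x1ffffff=0x1fffffc (s25→-4) → #-4
  target = base 0x48cc + off 0x08 + 4 + imm -4 = 0x48d4

0x48d4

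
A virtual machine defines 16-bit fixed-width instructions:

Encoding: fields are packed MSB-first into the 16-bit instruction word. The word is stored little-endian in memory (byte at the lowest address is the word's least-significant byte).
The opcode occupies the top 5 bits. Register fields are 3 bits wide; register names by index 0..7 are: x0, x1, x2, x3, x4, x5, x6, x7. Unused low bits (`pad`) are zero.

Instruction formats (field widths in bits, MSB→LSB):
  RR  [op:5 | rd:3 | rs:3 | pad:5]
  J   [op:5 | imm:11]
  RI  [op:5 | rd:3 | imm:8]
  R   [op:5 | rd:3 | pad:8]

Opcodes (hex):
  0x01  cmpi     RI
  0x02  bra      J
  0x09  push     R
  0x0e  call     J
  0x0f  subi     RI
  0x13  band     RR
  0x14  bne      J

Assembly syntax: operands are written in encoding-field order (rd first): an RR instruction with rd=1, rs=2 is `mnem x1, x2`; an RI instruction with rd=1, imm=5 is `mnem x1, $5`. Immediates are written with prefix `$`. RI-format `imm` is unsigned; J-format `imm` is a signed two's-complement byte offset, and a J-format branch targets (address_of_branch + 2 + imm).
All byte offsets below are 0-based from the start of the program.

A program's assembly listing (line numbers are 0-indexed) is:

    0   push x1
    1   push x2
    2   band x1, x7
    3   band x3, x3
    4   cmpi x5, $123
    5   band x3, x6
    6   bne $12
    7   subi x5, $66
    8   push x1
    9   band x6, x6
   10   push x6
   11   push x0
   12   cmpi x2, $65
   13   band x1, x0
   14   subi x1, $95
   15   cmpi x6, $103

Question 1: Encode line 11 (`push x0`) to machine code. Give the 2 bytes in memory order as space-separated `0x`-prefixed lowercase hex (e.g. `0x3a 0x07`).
11. push fields op=0x9:5|rd=0:3|pad=0:8 → word 4800h → 00 48

0x00 0x48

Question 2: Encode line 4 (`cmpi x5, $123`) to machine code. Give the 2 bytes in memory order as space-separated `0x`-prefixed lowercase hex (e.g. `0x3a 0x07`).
0x7b 0x0d

4. cmpi fields op=0x1:5|rd=5:3|imm=123:8 → word 0d7bh → 7b 0d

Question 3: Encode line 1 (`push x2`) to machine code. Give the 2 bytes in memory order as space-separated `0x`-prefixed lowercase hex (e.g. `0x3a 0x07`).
L1: push op=0x9:5|rd=2:3|pad=0:8 ⇒ 0x4a00 ⇒ little 00 4a

0x00 0x4a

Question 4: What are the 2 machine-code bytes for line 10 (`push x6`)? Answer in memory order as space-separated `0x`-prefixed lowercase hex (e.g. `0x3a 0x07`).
line 10 (push): pack op=0x9:5|rd=6:3|pad=0:8 = 0x4e00; little→ 00 4e

0x00 0x4e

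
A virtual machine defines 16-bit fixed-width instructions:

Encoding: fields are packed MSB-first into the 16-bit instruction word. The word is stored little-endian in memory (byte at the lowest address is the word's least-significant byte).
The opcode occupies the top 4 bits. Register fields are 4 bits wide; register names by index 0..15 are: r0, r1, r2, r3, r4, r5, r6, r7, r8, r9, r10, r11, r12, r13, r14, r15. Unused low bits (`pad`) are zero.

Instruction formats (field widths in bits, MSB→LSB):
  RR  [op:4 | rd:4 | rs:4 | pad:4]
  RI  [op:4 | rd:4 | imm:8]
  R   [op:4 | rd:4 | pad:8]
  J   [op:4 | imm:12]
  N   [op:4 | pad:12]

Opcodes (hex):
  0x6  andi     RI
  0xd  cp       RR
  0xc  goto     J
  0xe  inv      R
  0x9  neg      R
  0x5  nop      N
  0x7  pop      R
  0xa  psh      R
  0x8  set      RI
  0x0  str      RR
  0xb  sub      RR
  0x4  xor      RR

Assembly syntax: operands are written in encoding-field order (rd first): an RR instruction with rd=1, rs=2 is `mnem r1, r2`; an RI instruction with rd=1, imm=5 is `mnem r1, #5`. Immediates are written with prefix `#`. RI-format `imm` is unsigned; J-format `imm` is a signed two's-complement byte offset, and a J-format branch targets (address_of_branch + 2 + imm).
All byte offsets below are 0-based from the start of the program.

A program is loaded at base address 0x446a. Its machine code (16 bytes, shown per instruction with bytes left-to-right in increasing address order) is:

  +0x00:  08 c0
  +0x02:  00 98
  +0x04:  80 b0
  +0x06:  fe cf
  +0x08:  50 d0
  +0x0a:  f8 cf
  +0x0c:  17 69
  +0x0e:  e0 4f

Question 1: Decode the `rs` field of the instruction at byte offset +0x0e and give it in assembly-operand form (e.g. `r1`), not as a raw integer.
+0x0e: e0 4f ⇒ word 0x4fe0 (little)
  op=0x4fe0>>12=0x4 ⇒ xor (RR)
  rd: (w>>8)&0xf=0xf → r15
  rs: (w>>4)&0xf=0xe → r14

r14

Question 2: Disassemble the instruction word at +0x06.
goto #-2

+0x06: fe cf ⇒ word 0xcffe (little)
  top 4b → 0xc → goto [J]
  imm@[11:0]=0xffe (s12→-2) ⇒ #-2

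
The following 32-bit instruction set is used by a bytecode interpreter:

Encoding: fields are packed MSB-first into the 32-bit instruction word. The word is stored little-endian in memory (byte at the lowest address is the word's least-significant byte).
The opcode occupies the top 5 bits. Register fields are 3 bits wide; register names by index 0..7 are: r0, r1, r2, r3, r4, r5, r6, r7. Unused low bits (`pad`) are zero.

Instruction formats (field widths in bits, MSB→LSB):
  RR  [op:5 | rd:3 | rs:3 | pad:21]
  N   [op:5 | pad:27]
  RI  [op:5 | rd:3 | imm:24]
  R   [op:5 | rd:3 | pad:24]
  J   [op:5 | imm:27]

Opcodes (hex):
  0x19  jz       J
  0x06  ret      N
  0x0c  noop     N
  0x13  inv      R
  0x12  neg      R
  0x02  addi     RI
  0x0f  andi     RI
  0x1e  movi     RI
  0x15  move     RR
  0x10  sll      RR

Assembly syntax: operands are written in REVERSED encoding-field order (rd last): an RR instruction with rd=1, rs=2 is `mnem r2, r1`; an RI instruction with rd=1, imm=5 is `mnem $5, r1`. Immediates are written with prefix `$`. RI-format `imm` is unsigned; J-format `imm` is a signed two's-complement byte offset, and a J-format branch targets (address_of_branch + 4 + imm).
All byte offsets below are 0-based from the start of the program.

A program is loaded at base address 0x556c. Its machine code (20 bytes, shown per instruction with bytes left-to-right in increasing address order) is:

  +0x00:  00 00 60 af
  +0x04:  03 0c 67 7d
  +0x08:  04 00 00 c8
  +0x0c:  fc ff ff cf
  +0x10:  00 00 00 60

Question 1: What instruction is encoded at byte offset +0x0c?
jz $-4

off 0x0c: read fc ff ff cf as little → 0xcffffffc
  opcode bits[31:27]=0x19: jz/J
  [26:0] imm=134217724 (s27→-4) = $-4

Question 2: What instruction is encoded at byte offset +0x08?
jz $4

+0x08: 04 00 00 c8 ⇒ word 0xc8000004 (little)
  opcode bits[31:27]=0x19: jz/J
  [26:0] imm=4 = $4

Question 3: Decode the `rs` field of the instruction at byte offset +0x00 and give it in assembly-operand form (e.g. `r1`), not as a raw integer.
r3

off 0x00: read 00 00 60 af as little → 0xaf600000
  top 5b → 0x15 → move [RR]
  [26:24] rd=7 = r7
  [23:21] rs=3 = r3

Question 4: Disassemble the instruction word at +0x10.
off 0x10: read 00 00 00 60 as little → 0x60000000
  op=0x60000000>>27=0xc ⇒ noop (N)

noop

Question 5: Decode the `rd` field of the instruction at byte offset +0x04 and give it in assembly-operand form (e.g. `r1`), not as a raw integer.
r5

@+04  little-endian(03 0c 67 7d) = 0x7d670c03
  opcode bits[31:27]=0xf: andi/RI
  rd: (w>>24)&0x7=0x5 → r5
  imm: (w>>0)&0xffffff=0x670c03 → $6753283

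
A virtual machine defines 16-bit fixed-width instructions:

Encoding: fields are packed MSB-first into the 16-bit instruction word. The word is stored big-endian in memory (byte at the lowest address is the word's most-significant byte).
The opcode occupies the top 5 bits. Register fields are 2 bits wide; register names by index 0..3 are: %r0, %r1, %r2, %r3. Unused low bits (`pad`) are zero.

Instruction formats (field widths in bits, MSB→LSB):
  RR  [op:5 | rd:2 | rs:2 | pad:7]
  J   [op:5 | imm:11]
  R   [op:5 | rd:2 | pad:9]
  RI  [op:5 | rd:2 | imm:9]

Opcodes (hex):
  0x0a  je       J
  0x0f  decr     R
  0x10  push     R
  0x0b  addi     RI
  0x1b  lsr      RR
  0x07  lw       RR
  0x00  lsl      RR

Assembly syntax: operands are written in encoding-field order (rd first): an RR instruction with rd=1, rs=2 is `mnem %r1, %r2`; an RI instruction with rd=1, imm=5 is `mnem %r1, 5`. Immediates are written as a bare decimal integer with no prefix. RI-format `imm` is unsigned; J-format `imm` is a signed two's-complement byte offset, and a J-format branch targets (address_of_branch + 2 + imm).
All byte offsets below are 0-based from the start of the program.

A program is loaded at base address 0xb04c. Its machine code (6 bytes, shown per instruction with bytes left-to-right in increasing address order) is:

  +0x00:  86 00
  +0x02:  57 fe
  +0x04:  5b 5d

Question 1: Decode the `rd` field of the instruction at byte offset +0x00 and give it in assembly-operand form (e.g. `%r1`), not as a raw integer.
%r3

+0x00: 86 00 ⇒ word 0x8600 (big)
  opcode bits[15:11]=0x10: push/R
  rd: (w>>9)&0x3=0x3 → %r3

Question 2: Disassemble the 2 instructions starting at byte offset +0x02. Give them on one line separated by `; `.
je -2; addi %r1, 349

[02] 57 fe → 0x57fe
  opcode bits[15:11]=0xa: je/J
  imm: (w>>0)&0x7ff=0x7fe (s11→-2) → -2
[04] 5b 5d → 0x5b5d
  opcode bits[15:11]=0xb: addi/RI
  rd: (w>>9)&0x3=0x1 → %r1
  imm: (w>>0)&0x1ff=0x15d → 349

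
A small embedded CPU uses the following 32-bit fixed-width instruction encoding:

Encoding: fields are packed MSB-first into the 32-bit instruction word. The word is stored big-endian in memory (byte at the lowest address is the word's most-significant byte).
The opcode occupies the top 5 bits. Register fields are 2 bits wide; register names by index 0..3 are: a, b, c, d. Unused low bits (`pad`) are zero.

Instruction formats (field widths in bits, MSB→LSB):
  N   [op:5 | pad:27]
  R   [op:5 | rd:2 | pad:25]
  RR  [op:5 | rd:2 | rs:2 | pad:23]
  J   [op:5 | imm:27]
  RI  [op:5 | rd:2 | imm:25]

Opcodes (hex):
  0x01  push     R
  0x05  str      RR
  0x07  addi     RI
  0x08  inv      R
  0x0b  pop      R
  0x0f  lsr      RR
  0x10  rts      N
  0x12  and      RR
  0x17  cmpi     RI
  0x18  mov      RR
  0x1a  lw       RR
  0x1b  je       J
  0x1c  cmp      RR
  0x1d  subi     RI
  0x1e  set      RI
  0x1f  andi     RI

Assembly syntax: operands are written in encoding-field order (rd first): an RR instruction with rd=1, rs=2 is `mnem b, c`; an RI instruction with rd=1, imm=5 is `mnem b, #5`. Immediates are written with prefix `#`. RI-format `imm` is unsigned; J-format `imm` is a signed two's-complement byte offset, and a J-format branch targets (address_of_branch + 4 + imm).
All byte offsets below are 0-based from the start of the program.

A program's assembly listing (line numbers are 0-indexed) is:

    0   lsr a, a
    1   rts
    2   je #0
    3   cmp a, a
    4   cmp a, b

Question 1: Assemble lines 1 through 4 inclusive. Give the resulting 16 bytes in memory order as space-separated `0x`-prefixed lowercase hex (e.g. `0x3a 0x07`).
0x80 0x00 0x00 0x00 0xd8 0x00 0x00 0x00 0xe0 0x00 0x00 0x00 0xe0 0x80 0x00 0x00

1. rts fields op=0x10:5|pad=0:27 → word 80000000h → 80 00 00 00
2. je fields op=0x1b:5|imm=0:27 → word d8000000h → d8 00 00 00
3. cmp fields op=0x1c:5|rd=0:2|rs=0:2|pad=0:23 → word e0000000h → e0 00 00 00
4. cmp fields op=0x1c:5|rd=0:2|rs=1:2|pad=0:23 → word e0800000h → e0 80 00 00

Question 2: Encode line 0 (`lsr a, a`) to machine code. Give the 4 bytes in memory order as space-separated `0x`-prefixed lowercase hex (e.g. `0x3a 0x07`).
0x78 0x00 0x00 0x00

0. lsr fields op=0xf:5|rd=0:2|rs=0:2|pad=0:23 → word 78000000h → 78 00 00 00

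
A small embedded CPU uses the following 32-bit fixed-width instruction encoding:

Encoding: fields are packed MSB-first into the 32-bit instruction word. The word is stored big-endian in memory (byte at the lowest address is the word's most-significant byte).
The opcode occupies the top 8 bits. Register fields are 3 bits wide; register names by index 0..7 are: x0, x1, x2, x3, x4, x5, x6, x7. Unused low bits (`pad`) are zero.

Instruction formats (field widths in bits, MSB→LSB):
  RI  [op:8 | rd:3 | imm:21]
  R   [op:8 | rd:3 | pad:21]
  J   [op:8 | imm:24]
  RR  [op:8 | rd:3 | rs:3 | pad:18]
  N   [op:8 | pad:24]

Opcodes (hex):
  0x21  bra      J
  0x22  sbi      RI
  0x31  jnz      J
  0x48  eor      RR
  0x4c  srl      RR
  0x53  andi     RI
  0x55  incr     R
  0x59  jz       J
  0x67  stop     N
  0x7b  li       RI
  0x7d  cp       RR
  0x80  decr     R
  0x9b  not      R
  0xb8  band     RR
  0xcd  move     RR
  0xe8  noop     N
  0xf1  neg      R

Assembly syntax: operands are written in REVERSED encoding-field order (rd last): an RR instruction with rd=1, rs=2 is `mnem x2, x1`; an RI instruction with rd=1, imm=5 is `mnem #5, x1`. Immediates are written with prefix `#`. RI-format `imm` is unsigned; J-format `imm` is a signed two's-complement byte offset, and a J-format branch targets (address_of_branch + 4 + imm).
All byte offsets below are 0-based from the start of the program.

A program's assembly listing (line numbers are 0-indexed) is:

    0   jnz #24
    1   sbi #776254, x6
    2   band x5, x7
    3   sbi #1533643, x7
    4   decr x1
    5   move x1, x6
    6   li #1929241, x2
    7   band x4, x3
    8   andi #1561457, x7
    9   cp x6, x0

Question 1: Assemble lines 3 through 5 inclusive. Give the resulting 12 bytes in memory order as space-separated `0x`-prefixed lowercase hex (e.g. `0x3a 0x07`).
0x22 0xf7 0x66 0xcb 0x80 0x20 0x00 0x00 0xcd 0xc4 0x00 0x00

L3: sbi op=0x22:8|rd=7:3|imm=1533643:21 ⇒ 0x22f766cb ⇒ big 22 f7 66 cb
L4: decr op=0x80:8|rd=1:3|pad=0:21 ⇒ 0x80200000 ⇒ big 80 20 00 00
L5: move op=0xcd:8|rd=6:3|rs=1:3|pad=0:18 ⇒ 0xcdc40000 ⇒ big cd c4 00 00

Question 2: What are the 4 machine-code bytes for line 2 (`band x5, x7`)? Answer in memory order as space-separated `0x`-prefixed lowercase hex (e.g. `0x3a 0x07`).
L2: band op=0xb8:8|rd=7:3|rs=5:3|pad=0:18 ⇒ 0xb8f40000 ⇒ big b8 f4 00 00

0xb8 0xf4 0x00 0x00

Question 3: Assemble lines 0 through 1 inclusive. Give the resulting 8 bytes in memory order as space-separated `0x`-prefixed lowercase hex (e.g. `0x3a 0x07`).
L0: jnz op=0x31:8|imm=24:24 ⇒ 0x31000018 ⇒ big 31 00 00 18
L1: sbi op=0x22:8|rd=6:3|imm=776254:21 ⇒ 0x22cbd83e ⇒ big 22 cb d8 3e

0x31 0x00 0x00 0x18 0x22 0xcb 0xd8 0x3e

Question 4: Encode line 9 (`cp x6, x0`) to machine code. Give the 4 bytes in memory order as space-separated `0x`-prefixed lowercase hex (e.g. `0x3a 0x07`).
L9: cp op=0x7d:8|rd=0:3|rs=6:3|pad=0:18 ⇒ 0x7d180000 ⇒ big 7d 18 00 00

0x7d 0x18 0x00 0x00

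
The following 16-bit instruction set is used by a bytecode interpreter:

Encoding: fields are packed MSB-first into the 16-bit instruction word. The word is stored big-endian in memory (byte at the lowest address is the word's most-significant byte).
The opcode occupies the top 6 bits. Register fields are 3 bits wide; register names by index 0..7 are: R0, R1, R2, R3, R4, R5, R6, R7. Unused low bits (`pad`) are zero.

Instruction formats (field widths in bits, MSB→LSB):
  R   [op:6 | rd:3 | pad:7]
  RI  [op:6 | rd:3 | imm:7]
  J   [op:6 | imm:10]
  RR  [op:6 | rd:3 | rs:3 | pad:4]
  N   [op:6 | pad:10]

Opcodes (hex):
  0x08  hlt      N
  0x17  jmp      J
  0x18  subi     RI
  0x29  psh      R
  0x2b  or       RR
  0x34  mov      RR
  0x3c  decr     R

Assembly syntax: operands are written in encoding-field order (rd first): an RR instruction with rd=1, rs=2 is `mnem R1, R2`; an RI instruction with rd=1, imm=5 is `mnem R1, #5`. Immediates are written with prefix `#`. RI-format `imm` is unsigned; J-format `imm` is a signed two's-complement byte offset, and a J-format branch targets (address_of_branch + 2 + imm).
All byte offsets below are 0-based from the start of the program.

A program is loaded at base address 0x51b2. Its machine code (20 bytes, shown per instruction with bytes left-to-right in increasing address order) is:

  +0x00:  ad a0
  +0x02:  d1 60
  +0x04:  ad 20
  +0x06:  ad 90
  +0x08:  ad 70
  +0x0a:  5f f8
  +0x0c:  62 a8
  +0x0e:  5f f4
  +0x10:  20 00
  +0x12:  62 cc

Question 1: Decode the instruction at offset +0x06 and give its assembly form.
or R3, R1

[06] ad 90 → 0xad90
  op=0xad90>>10=0x2b ⇒ or (RR)
  rd: (w>>7)&0x7=0x3 → R3
  rs: (w>>4)&0x7=0x1 → R1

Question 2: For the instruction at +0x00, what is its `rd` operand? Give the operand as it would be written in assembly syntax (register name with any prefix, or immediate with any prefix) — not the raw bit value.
off 0x00: read ad a0 as big → 0xada0
  op=0xada0>>10=0x2b ⇒ or (RR)
  rd@[9:7]=0x3 ⇒ R3
  rs@[6:4]=0x2 ⇒ R2

R3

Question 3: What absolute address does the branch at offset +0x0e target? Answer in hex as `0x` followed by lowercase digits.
0x51b6

off 0x0e: read 5f f4 as big → 0x5ff4
  op=0x5ff4>>10=0x17 ⇒ jmp (J)
  imm: (w>>0)&0x3ff=0x3f4 (s10→-12) → #-12
  target = base 0x51b2 + off 0x0e + 2 + imm -12 = 0x51b6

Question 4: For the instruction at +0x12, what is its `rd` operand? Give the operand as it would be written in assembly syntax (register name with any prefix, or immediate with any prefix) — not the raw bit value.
R5

off 0x12: read 62 cc as big → 0x62cc
  op=0x62cc>>10=0x18 ⇒ subi (RI)
  rd: (w>>7)&0x7=0x5 → R5
  imm: (w>>0)&0x7f=0x4c → #76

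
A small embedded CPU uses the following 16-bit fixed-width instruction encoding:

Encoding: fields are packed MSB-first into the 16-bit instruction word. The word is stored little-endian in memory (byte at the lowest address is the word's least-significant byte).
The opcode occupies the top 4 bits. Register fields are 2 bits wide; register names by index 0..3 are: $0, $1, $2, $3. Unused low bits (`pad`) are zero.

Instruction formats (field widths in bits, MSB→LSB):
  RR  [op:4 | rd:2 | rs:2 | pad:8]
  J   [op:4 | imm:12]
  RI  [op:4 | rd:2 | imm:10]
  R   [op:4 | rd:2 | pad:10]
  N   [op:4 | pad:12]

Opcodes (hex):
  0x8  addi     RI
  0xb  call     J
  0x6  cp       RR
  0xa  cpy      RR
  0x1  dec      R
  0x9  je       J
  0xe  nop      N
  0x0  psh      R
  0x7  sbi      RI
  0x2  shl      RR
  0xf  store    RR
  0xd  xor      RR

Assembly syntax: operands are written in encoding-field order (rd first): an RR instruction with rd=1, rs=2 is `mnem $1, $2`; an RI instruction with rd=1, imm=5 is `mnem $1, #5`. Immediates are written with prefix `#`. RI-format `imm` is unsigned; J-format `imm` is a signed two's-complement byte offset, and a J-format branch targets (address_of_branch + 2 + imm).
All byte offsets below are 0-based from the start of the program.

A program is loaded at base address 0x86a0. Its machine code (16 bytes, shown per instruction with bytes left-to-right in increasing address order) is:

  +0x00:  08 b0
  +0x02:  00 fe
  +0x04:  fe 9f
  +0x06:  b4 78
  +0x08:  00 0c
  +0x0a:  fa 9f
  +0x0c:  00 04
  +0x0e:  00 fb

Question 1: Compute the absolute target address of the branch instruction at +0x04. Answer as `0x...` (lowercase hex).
off 0x04: read fe 9f as little → 0x9ffe
  top 4b → 0x9 → je [J]
  imm: (w>>0)&0xfff=0xffe (s12→-2) → #-2
  target = base 0x86a0 + off 0x04 + 2 + imm -2 = 0x86a4

0x86a4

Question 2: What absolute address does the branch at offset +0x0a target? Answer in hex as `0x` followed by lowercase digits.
0x86a6

@+0a  little-endian(fa 9f) = 0x9ffa
  opcode bits[15:12]=0x9: je/J
  imm: (w>>0)&0xfff=0xffa (s12→-6) → #-6
  target = base 0x86a0 + off 0x0a + 2 + imm -6 = 0x86a6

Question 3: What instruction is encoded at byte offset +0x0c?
psh $1

+0x0c: 00 04 ⇒ word 0x0400 (little)
  top 4b → 0x0 → psh [R]
  rd: (w>>10)&0x3=0x1 → $1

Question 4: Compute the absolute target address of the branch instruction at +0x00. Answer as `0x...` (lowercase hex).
0x86aa

+0x00: 08 b0 ⇒ word 0xb008 (little)
  op=0xb008>>12=0xb ⇒ call (J)
  [11:0] imm=8 = #8
  target = base 0x86a0 + off 0x00 + 2 + imm 8 = 0x86aa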